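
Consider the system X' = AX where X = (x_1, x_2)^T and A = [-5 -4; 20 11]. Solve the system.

x_1(t) = -c_1e^(3t)cos(4t) - c_2e^(3t)sin(4t), x_2(t) = -c_1e^(3t)sin(4t) + 2c_1e^(3t)cos(4t) + 2c_2e^(3t)sin(4t) + c_2e^(3t)cos(4t)

Coefficient matrix A = [[-5, -4], [20, 11]].
Characteristic polynomial det(A - λI) = λ^2 - 6λ + 25 = 0.
Eigenvalues λ = 3 ± 4i (complex conjugate pair).
For λ=3+4i: an eigenvector is (-1,2) - i(0,-1) = (-1, 2 + i).
A real fundamental pair from Re and Im of e^((3+4i)t)v: X_1 = e^(3t)(cos(4t)·(-1,2) + sin(4t)·(0,-1)), X_2 = e^(3t)(sin(4t)·(-1,2) - cos(4t)·(0,-1)).
General solution: c_1X_1 + c_2X_2.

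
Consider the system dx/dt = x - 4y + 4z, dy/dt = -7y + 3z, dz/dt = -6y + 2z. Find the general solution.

x(t) = c_1e^(t) + 2c_3e^(-t), y(t) = c_2e^(-4t) - c_3e^(-t), z(t) = c_2e^(-4t) - 2c_3e^(-t)

Coefficient matrix A = [[1, -4, 4], [0, -7, 3], [0, -6, 2]].
det(A - λI) = 0 gives eigenvalues λ = 1, -4, -1.
For λ=1: eigenvector (1,0,0).
For λ=-4: eigenvector (0,1,1).
For λ=-1: eigenvector (2,-1,-2).
General solution: c_1e^(t)(1,0,0) + c_2e^(-4t)(0,1,1) + c_3e^(-t)(2,-1,-2).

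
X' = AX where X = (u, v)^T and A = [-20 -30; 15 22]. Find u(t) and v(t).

Coefficient matrix A = [[-20, -30], [15, 22]].
Characteristic polynomial det(A - λI) = λ^2 - 2λ + 10 = 0.
Eigenvalues λ = 1 ± 3i (complex conjugate pair).
For λ=1+3i: an eigenvector is (3,-2) - i(-1,1) = (3 + i, -2 - i).
A real fundamental pair from Re and Im of e^((1+3i)t)v: X_1 = e^(t)(cos(3t)·(3,-2) + sin(3t)·(-1,1)), X_2 = e^(t)(sin(3t)·(3,-2) - cos(3t)·(-1,1)).
General solution: c_1X_1 + c_2X_2.

u(t) = -c_1e^(t)sin(3t) + 3c_1e^(t)cos(3t) + 3c_2e^(t)sin(3t) + c_2e^(t)cos(3t), v(t) = c_1e^(t)sin(3t) - 2c_1e^(t)cos(3t) - 2c_2e^(t)sin(3t) - c_2e^(t)cos(3t)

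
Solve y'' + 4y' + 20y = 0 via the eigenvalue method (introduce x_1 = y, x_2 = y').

Let x_1 = y, x_2 = y'. Then x_1' = x_2 and x_2' = -20x_1 - 4x_2.
A = [[0,1],[-20,-4]]; det(A-λI) = λ^2 + 4λ + 20.
Eigenvalues λ = -2 ± 4i.

y(t) = C_1e^(-2t)cos(4t) + C_2e^(-2t)sin(4t)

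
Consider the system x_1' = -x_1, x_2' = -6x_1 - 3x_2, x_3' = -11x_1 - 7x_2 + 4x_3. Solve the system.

Coefficient matrix A = [[-1, 0, 0], [-6, -3, 0], [-11, -7, 4]].
det(A - λI) = 0 gives eigenvalues λ = -1, 4, -3.
For λ=-1: eigenvector (1,-3,-2).
For λ=4: eigenvector (0,0,1).
For λ=-3: eigenvector (0,1,1).
General solution: c_1e^(-t)(1,-3,-2) + c_2e^(4t)(0,0,1) + c_3e^(-3t)(0,1,1).

x_1(t) = c_1e^(-t), x_2(t) = -3c_1e^(-t) + c_3e^(-3t), x_3(t) = -2c_1e^(-t) + c_2e^(4t) + c_3e^(-3t)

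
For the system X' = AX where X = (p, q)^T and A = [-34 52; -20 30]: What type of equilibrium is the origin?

stable spiral

A = [[-34,52],[-20,30]]; det(A-λI) = λ^2 + 4λ + 20.
λ = -2 ± 4i: negative real part.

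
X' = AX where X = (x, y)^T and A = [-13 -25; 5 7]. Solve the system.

Coefficient matrix A = [[-13, -25], [5, 7]].
Characteristic polynomial det(A - λI) = λ^2 + 6λ + 34 = 0.
Eigenvalues λ = -3 ± 5i (complex conjugate pair).
For λ=-3+5i: an eigenvector is (2,-1) - i(1,0) = (2 - i, -1).
A real fundamental pair from Re and Im of e^((-3+5i)t)v: X_1 = e^(-3t)(cos(5t)·(2,-1) + sin(5t)·(1,0)), X_2 = e^(-3t)(sin(5t)·(2,-1) - cos(5t)·(1,0)).
General solution: C_1X_1 + C_2X_2.

x(t) = C_1e^(-3t)sin(5t) + 2C_1e^(-3t)cos(5t) + 2C_2e^(-3t)sin(5t) - C_2e^(-3t)cos(5t), y(t) = -C_1e^(-3t)cos(5t) - C_2e^(-3t)sin(5t)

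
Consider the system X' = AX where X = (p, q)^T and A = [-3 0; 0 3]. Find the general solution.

p(t) = -c_2e^(-3t), q(t) = c_1e^(3t)

Coefficient matrix A = [[-3, 0], [0, 3]].
Characteristic polynomial det(A - λI) = λ^2 - 9 = 0.
Eigenvalues λ = 3, -3.
For λ=3: (A-λI) row 1 is [-6, 0], so an eigenvector is (0, 1).
For λ=-3: (A-λI) row 2 is [0, 6], so an eigenvector is (-1, 0).
General solution: c_1e^(3t)(0,1) + c_2e^(-3t)(-1,0).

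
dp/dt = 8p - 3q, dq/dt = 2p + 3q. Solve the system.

Coefficient matrix A = [[8, -3], [2, 3]].
Characteristic polynomial det(A - λI) = λ^2 - 11λ + 30 = 0.
Eigenvalues λ = 5, 6.
For λ=5: (A-λI) row 1 is [3, -3], so an eigenvector is (-1, -1).
For λ=6: (A-λI) row 1 is [2, -3], so an eigenvector is (-3, -2).
General solution: K_1e^(5t)(-1,-1) + K_2e^(6t)(-3,-2).

p(t) = -K_1e^(5t) - 3K_2e^(6t), q(t) = -K_1e^(5t) - 2K_2e^(6t)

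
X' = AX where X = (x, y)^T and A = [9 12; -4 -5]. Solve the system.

x(t) = -3K_1e^(t) - 2K_2e^(3t), y(t) = 2K_1e^(t) + K_2e^(3t)

Coefficient matrix A = [[9, 12], [-4, -5]].
Characteristic polynomial det(A - λI) = λ^2 - 4λ + 3 = 0.
Eigenvalues λ = 1, 3.
For λ=1: (A-λI) row 1 is [8, 12], so an eigenvector is (-3, 2).
For λ=3: (A-λI) row 1 is [6, 12], so an eigenvector is (-2, 1).
General solution: K_1e^(t)(-3,2) + K_2e^(3t)(-2,1).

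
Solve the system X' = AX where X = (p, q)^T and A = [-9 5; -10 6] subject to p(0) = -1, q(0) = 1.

p(t) = 2e^(t) - 3e^(-4t), q(t) = 4e^(t) - 3e^(-4t)

Coefficient matrix A = [[-9, 5], [-10, 6]].
Characteristic polynomial det(A - λI) = λ^2 + 3λ - 4 = 0.
Eigenvalues λ = 1, -4.
For λ=1: (A-λI) row 1 is [-10, 5], so an eigenvector is (1, 2).
For λ=-4: (A-λI) row 1 is [-5, 5], so an eigenvector is (1, 1).
General solution: c_1e^(t)(1,2) + c_2e^(-4t)(1,1).
Applying p(0)=-1, q(0)=1 gives c_1=2, c_2=-3.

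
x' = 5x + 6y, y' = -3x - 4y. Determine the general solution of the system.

x(t) = c_1e^(-t) - 2c_2e^(2t), y(t) = -c_1e^(-t) + c_2e^(2t)

Coefficient matrix A = [[5, 6], [-3, -4]].
Characteristic polynomial det(A - λI) = λ^2 - λ - 2 = 0.
Eigenvalues λ = -1, 2.
For λ=-1: (A-λI) row 1 is [6, 6], so an eigenvector is (1, -1).
For λ=2: (A-λI) row 1 is [3, 6], so an eigenvector is (-2, 1).
General solution: c_1e^(-t)(1,-1) + c_2e^(2t)(-2,1).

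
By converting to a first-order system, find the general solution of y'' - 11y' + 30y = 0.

y(t) = c_1e^(5t) + c_2e^(6t)

Let x_1 = y, x_2 = y'. Then x_1' = x_2 and x_2' = -30x_1 + 11x_2.
A = [[0,1],[-30,11]]; det(A-λI) = λ^2 - 11λ + 30.
Eigenvalues λ = 5, 6 with eigenvectors (1,5), (1,6).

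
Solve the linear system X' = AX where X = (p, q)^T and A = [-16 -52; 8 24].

p(t) = -3K_1e^(4t)sin(4t) - 2K_1e^(4t)cos(4t) - 2K_2e^(4t)sin(4t) + 3K_2e^(4t)cos(4t), q(t) = K_1e^(4t)sin(4t) + K_1e^(4t)cos(4t) + K_2e^(4t)sin(4t) - K_2e^(4t)cos(4t)

Coefficient matrix A = [[-16, -52], [8, 24]].
Characteristic polynomial det(A - λI) = λ^2 - 8λ + 32 = 0.
Eigenvalues λ = 4 ± 4i (complex conjugate pair).
For λ=4+4i: an eigenvector is (-2,1) - i(-3,1) = (-2 + 3i, 1 - i).
A real fundamental pair from Re and Im of e^((4+4i)t)v: X_1 = e^(4t)(cos(4t)·(-2,1) + sin(4t)·(-3,1)), X_2 = e^(4t)(sin(4t)·(-2,1) - cos(4t)·(-3,1)).
General solution: K_1X_1 + K_2X_2.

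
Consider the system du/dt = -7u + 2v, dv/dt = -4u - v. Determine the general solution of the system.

Coefficient matrix A = [[-7, 2], [-4, -1]].
Characteristic polynomial det(A - λI) = λ^2 + 8λ + 15 = 0.
Eigenvalues λ = -5, -3.
For λ=-5: (A-λI) row 1 is [-2, 2], so an eigenvector is (1, 1).
For λ=-3: (A-λI) row 1 is [-4, 2], so an eigenvector is (-1, -2).
General solution: C_1e^(-5t)(1,1) + C_2e^(-3t)(-1,-2).

u(t) = C_1e^(-5t) - C_2e^(-3t), v(t) = C_1e^(-5t) - 2C_2e^(-3t)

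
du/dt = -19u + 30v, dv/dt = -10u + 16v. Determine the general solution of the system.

Coefficient matrix A = [[-19, 30], [-10, 16]].
Characteristic polynomial det(A - λI) = λ^2 + 3λ - 4 = 0.
Eigenvalues λ = 1, -4.
For λ=1: (A-λI) row 1 is [-20, 30], so an eigenvector is (-3, -2).
For λ=-4: (A-λI) row 1 is [-15, 30], so an eigenvector is (-2, -1).
General solution: c_1e^(t)(-3,-2) + c_2e^(-4t)(-2,-1).

u(t) = -3c_1e^(t) - 2c_2e^(-4t), v(t) = -2c_1e^(t) - c_2e^(-4t)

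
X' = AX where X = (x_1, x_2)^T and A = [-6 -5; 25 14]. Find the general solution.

x_1(t) = c_1e^(4t)sin(5t) - c_2e^(4t)cos(5t), x_2(t) = -2c_1e^(4t)sin(5t) - c_1e^(4t)cos(5t) - c_2e^(4t)sin(5t) + 2c_2e^(4t)cos(5t)

Coefficient matrix A = [[-6, -5], [25, 14]].
Characteristic polynomial det(A - λI) = λ^2 - 8λ + 41 = 0.
Eigenvalues λ = 4 ± 5i (complex conjugate pair).
For λ=4+5i: an eigenvector is (0,-1) - i(1,-2) = (0 - i, -1 + 2i).
A real fundamental pair from Re and Im of e^((4+5i)t)v: X_1 = e^(4t)(cos(5t)·(0,-1) + sin(5t)·(1,-2)), X_2 = e^(4t)(sin(5t)·(0,-1) - cos(5t)·(1,-2)).
General solution: c_1X_1 + c_2X_2.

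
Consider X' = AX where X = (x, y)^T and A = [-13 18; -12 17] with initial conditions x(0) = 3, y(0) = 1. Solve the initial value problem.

Coefficient matrix A = [[-13, 18], [-12, 17]].
Characteristic polynomial det(A - λI) = λ^2 - 4λ - 5 = 0.
Eigenvalues λ = -1, 5.
For λ=-1: (A-λI) row 1 is [-12, 18], so an eigenvector is (3, 2).
For λ=5: (A-λI) row 1 is [-18, 18], so an eigenvector is (-1, -1).
General solution: C_1e^(-t)(3,2) + C_2e^(5t)(-1,-1).
Applying x(0)=3, y(0)=1 gives C_1=2, C_2=3.

x(t) = -3e^(5t) + 6e^(-t), y(t) = -3e^(5t) + 4e^(-t)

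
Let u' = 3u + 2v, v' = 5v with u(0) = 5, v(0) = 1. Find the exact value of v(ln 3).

A = [[3,2],[0,5]]; eigenvalues λ = 3, 5.
Eigenvectors: (-1,0) for λ=3, (1,1) for λ=5.
From the initial condition, c_1 = -4, c_2 = 1.
v(ln 3) = (-4)(3^3)(0) + (1)(3^5)(1) = 243.

243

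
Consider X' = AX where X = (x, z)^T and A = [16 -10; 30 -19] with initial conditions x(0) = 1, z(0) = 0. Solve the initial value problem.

Coefficient matrix A = [[16, -10], [30, -19]].
Characteristic polynomial det(A - λI) = λ^2 + 3λ - 4 = 0.
Eigenvalues λ = -4, 1.
For λ=-4: (A-λI) row 1 is [20, -10], so an eigenvector is (-1, -2).
For λ=1: (A-λI) row 1 is [15, -10], so an eigenvector is (2, 3).
General solution: c_1e^(-4t)(-1,-2) + c_2e^(t)(2,3).
Applying x(0)=1, z(0)=0 gives c_1=3, c_2=2.

x(t) = 4e^(t) - 3e^(-4t), z(t) = 6e^(t) - 6e^(-4t)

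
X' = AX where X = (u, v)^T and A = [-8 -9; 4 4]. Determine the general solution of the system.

u(t) = 3K_1e^(-2t) + 3K_2te^(-2t) - 2K_2e^(-2t), v(t) = -2K_1e^(-2t) - 2K_2te^(-2t) + K_2e^(-2t)

Coefficient matrix A = [[-8, -9], [4, 4]].
Characteristic polynomial det(A - λI) = λ^2 + 4λ + 4 = 0.
Single eigenvalue λ = -2 with algebraic multiplicity 2.
Eigenvector v = (3,-2); generalized eigenvector w with (A-λI)w=v is (-2,1).
General solution: e^(-2t)[K_1·v + K_2·(t·v + w)].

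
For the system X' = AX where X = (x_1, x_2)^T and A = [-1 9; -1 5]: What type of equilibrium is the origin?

A = [[-1,9],[-1,5]]; det(A-λI) = λ^2 - 4λ + 4.
repeated λ = 2 with a single eigenvector.

unstable improper node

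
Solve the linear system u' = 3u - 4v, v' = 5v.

Coefficient matrix A = [[3, -4], [0, 5]].
Characteristic polynomial det(A - λI) = λ^2 - 8λ + 15 = 0.
Eigenvalues λ = 3, 5.
For λ=3: (A-λI) row 1 is [0, -4], so an eigenvector is (1, 0).
For λ=5: (A-λI) row 1 is [-2, -4], so an eigenvector is (-2, 1).
General solution: c_1e^(3t)(1,0) + c_2e^(5t)(-2,1).

u(t) = c_1e^(3t) - 2c_2e^(5t), v(t) = c_2e^(5t)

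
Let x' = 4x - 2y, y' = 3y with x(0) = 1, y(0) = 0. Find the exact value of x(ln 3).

81

A = [[4,-2],[0,3]]; eigenvalues λ = 3, 4.
Eigenvectors: (-2,-1) for λ=3, (1,0) for λ=4.
From the initial condition, c_1 = 0, c_2 = 1.
x(ln 3) = (0)(3^3)(-2) + (1)(3^4)(1) = 81.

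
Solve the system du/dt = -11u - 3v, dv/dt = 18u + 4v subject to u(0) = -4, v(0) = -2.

Coefficient matrix A = [[-11, -3], [18, 4]].
Characteristic polynomial det(A - λI) = λ^2 + 7λ + 10 = 0.
Eigenvalues λ = -2, -5.
For λ=-2: (A-λI) row 1 is [-9, -3], so an eigenvector is (-1, 3).
For λ=-5: (A-λI) row 1 is [-6, -3], so an eigenvector is (-1, 2).
General solution: c_1e^(-2t)(-1,3) + c_2e^(-5t)(-1,2).
Applying u(0)=-4, v(0)=-2 gives c_1=-10, c_2=14.

u(t) = 10e^(-2t) - 14e^(-5t), v(t) = -30e^(-2t) + 28e^(-5t)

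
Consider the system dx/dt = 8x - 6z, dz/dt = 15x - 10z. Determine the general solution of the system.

Coefficient matrix A = [[8, -6], [15, -10]].
Characteristic polynomial det(A - λI) = λ^2 + 2λ + 10 = 0.
Eigenvalues λ = -1 ± 3i (complex conjugate pair).
For λ=-1+3i: an eigenvector is (-1,-1) - i(-1,-2) = (-1 + i, -1 + 2i).
A real fundamental pair from Re and Im of e^((-1+3i)t)v: X_1 = e^(-t)(cos(3t)·(-1,-1) + sin(3t)·(-1,-2)), X_2 = e^(-t)(sin(3t)·(-1,-1) - cos(3t)·(-1,-2)).
General solution: C_1X_1 + C_2X_2.

x(t) = -C_1e^(-t)sin(3t) - C_1e^(-t)cos(3t) - C_2e^(-t)sin(3t) + C_2e^(-t)cos(3t), z(t) = -2C_1e^(-t)sin(3t) - C_1e^(-t)cos(3t) - C_2e^(-t)sin(3t) + 2C_2e^(-t)cos(3t)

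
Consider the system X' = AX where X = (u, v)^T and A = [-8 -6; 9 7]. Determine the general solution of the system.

u(t) = C_1e^(-2t) + 2C_2e^(t), v(t) = -C_1e^(-2t) - 3C_2e^(t)

Coefficient matrix A = [[-8, -6], [9, 7]].
Characteristic polynomial det(A - λI) = λ^2 + λ - 2 = 0.
Eigenvalues λ = -2, 1.
For λ=-2: (A-λI) row 1 is [-6, -6], so an eigenvector is (1, -1).
For λ=1: (A-λI) row 1 is [-9, -6], so an eigenvector is (2, -3).
General solution: C_1e^(-2t)(1,-1) + C_2e^(t)(2,-3).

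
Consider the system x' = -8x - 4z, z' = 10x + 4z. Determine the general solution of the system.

x(t) = c_1e^(-2t)sin(2t) - c_1e^(-2t)cos(2t) - c_2e^(-2t)sin(2t) - c_2e^(-2t)cos(2t), z(t) = -2c_1e^(-2t)sin(2t) + c_1e^(-2t)cos(2t) + c_2e^(-2t)sin(2t) + 2c_2e^(-2t)cos(2t)

Coefficient matrix A = [[-8, -4], [10, 4]].
Characteristic polynomial det(A - λI) = λ^2 + 4λ + 8 = 0.
Eigenvalues λ = -2 ± 2i (complex conjugate pair).
For λ=-2+2i: an eigenvector is (-1,1) - i(1,-2) = (-1 - i, 1 + 2i).
A real fundamental pair from Re and Im of e^((-2+2i)t)v: X_1 = e^(-2t)(cos(2t)·(-1,1) + sin(2t)·(1,-2)), X_2 = e^(-2t)(sin(2t)·(-1,1) - cos(2t)·(1,-2)).
General solution: c_1X_1 + c_2X_2.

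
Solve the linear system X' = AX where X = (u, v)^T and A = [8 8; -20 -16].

Coefficient matrix A = [[8, 8], [-20, -16]].
Characteristic polynomial det(A - λI) = λ^2 + 8λ + 32 = 0.
Eigenvalues λ = -4 ± 4i (complex conjugate pair).
For λ=-4+4i: an eigenvector is (-1,1) - i(-1,2) = (-1 + i, 1 - 2i).
A real fundamental pair from Re and Im of e^((-4+4i)t)v: X_1 = e^(-4t)(cos(4t)·(-1,1) + sin(4t)·(-1,2)), X_2 = e^(-4t)(sin(4t)·(-1,1) - cos(4t)·(-1,2)).
General solution: C_1X_1 + C_2X_2.

u(t) = -C_1e^(-4t)sin(4t) - C_1e^(-4t)cos(4t) - C_2e^(-4t)sin(4t) + C_2e^(-4t)cos(4t), v(t) = 2C_1e^(-4t)sin(4t) + C_1e^(-4t)cos(4t) + C_2e^(-4t)sin(4t) - 2C_2e^(-4t)cos(4t)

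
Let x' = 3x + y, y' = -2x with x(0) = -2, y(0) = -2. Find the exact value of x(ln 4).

-80

A = [[3,1],[-2,0]]; eigenvalues λ = 1, 2.
Eigenvectors: (1,-2) for λ=1, (1,-1) for λ=2.
From the initial condition, c_1 = 4, c_2 = -6.
x(ln 4) = (4)(4^1)(1) + (-6)(4^2)(1) = -80.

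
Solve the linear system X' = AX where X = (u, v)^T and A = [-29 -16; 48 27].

u(t) = 2c_1e^(-5t) + c_2e^(3t), v(t) = -3c_1e^(-5t) - 2c_2e^(3t)

Coefficient matrix A = [[-29, -16], [48, 27]].
Characteristic polynomial det(A - λI) = λ^2 + 2λ - 15 = 0.
Eigenvalues λ = -5, 3.
For λ=-5: (A-λI) row 1 is [-24, -16], so an eigenvector is (2, -3).
For λ=3: (A-λI) row 1 is [-32, -16], so an eigenvector is (1, -2).
General solution: c_1e^(-5t)(2,-3) + c_2e^(3t)(1,-2).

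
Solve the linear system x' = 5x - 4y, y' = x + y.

x(t) = -2C_1e^(3t) - 2C_2te^(3t) + 3C_2e^(3t), y(t) = -C_1e^(3t) - C_2te^(3t) + 2C_2e^(3t)

Coefficient matrix A = [[5, -4], [1, 1]].
Characteristic polynomial det(A - λI) = λ^2 - 6λ + 9 = 0.
Single eigenvalue λ = 3 with algebraic multiplicity 2.
Eigenvector v = (-2,-1); generalized eigenvector w with (A-λI)w=v is (3,2).
General solution: e^(3t)[C_1·v + C_2·(t·v + w)].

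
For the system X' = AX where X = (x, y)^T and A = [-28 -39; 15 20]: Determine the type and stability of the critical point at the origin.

stable spiral

A = [[-28,-39],[15,20]]; det(A-λI) = λ^2 + 8λ + 25.
λ = -4 ± 3i: negative real part.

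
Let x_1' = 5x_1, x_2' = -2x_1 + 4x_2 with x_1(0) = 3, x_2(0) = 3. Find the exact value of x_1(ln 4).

3072

A = [[5,0],[-2,4]]; eigenvalues λ = 4, 5.
Eigenvectors: (0,1) for λ=4, (1,-2) for λ=5.
From the initial condition, c_1 = 9, c_2 = 3.
x_1(ln 4) = (9)(4^4)(0) + (3)(4^5)(1) = 3072.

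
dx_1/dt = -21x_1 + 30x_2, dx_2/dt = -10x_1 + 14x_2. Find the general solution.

x_1(t) = 3c_1e^(-t) - 2c_2e^(-6t), x_2(t) = 2c_1e^(-t) - c_2e^(-6t)

Coefficient matrix A = [[-21, 30], [-10, 14]].
Characteristic polynomial det(A - λI) = λ^2 + 7λ + 6 = 0.
Eigenvalues λ = -1, -6.
For λ=-1: (A-λI) row 1 is [-20, 30], so an eigenvector is (3, 2).
For λ=-6: (A-λI) row 1 is [-15, 30], so an eigenvector is (-2, -1).
General solution: c_1e^(-t)(3,2) + c_2e^(-6t)(-2,-1).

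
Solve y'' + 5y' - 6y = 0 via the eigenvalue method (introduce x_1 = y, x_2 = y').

Let x_1 = y, x_2 = y'. Then x_1' = x_2 and x_2' = 6x_1 - 5x_2.
A = [[0,1],[6,-5]]; det(A-λI) = λ^2 + 5λ - 6.
Eigenvalues λ = -6, 1 with eigenvectors (1,-6), (1,1).

y(t) = C_1e^(-6t) + C_2e^(t)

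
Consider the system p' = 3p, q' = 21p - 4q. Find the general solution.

p(t) = c_1e^(3t), q(t) = 3c_1e^(3t) - c_2e^(-4t)

Coefficient matrix A = [[3, 0], [21, -4]].
Characteristic polynomial det(A - λI) = λ^2 + λ - 12 = 0.
Eigenvalues λ = 3, -4.
For λ=3: (A-λI) row 2 is [21, -7], so an eigenvector is (1, 3).
For λ=-4: (A-λI) row 1 is [7, 0], so an eigenvector is (0, -1).
General solution: c_1e^(3t)(1,3) + c_2e^(-4t)(0,-1).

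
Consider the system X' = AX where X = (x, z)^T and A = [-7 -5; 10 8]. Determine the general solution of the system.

Coefficient matrix A = [[-7, -5], [10, 8]].
Characteristic polynomial det(A - λI) = λ^2 - λ - 6 = 0.
Eigenvalues λ = -2, 3.
For λ=-2: (A-λI) row 1 is [-5, -5], so an eigenvector is (-1, 1).
For λ=3: (A-λI) row 1 is [-10, -5], so an eigenvector is (1, -2).
General solution: C_1e^(-2t)(-1,1) + C_2e^(3t)(1,-2).

x(t) = -C_1e^(-2t) + C_2e^(3t), z(t) = C_1e^(-2t) - 2C_2e^(3t)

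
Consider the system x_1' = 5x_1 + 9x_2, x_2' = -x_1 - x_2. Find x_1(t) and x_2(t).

x_1(t) = -3K_1e^(2t) - 3K_2te^(2t) - K_2e^(2t), x_2(t) = K_1e^(2t) + K_2te^(2t)

Coefficient matrix A = [[5, 9], [-1, -1]].
Characteristic polynomial det(A - λI) = λ^2 - 4λ + 4 = 0.
Single eigenvalue λ = 2 with algebraic multiplicity 2.
Eigenvector v = (-3,1); generalized eigenvector w with (A-λI)w=v is (-1,0).
General solution: e^(2t)[K_1·v + K_2·(t·v + w)].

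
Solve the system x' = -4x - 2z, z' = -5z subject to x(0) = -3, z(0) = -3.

x(t) = 3e^(-4t) - 6e^(-5t), z(t) = -3e^(-5t)

Coefficient matrix A = [[-4, -2], [0, -5]].
Characteristic polynomial det(A - λI) = λ^2 + 9λ + 20 = 0.
Eigenvalues λ = -5, -4.
For λ=-5: (A-λI) row 1 is [1, -2], so an eigenvector is (-2, -1).
For λ=-4: (A-λI) row 1 is [0, -2], so an eigenvector is (1, 0).
General solution: C_1e^(-5t)(-2,-1) + C_2e^(-4t)(1,0).
Applying x(0)=-3, z(0)=-3 gives C_1=3, C_2=3.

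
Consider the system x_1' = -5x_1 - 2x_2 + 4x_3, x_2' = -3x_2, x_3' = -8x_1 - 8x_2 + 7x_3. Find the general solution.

x_1(t) = c_1e^(3t) - c_2e^(-3t) - c_3e^(-t), x_2(t) = c_2e^(-3t), x_3(t) = 2c_1e^(3t) - c_3e^(-t)

Coefficient matrix A = [[-5, -2, 4], [0, -3, 0], [-8, -8, 7]].
det(A - λI) = 0 gives eigenvalues λ = 3, -3, -1.
For λ=3: eigenvector (1,0,2).
For λ=-3: eigenvector (-1,1,0).
For λ=-1: eigenvector (-1,0,-1).
General solution: c_1e^(3t)(1,0,2) + c_2e^(-3t)(-1,1,0) + c_3e^(-t)(-1,0,-1).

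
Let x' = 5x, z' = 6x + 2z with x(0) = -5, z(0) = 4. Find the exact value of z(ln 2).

-264

A = [[5,0],[6,2]]; eigenvalues λ = 5, 2.
Eigenvectors: (-1,-2) for λ=5, (0,1) for λ=2.
From the initial condition, c_1 = 5, c_2 = 14.
z(ln 2) = (5)(2^5)(-2) + (14)(2^2)(1) = -264.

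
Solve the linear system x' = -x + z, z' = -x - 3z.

Coefficient matrix A = [[-1, 1], [-1, -3]].
Characteristic polynomial det(A - λI) = λ^2 + 4λ + 4 = 0.
Single eigenvalue λ = -2 with algebraic multiplicity 2.
Eigenvector v = (-1,1); generalized eigenvector w with (A-λI)w=v is (-2,1).
General solution: e^(-2t)[K_1·v + K_2·(t·v + w)].

x(t) = -K_1e^(-2t) - K_2te^(-2t) - 2K_2e^(-2t), z(t) = K_1e^(-2t) + K_2te^(-2t) + K_2e^(-2t)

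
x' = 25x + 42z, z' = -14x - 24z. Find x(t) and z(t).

x(t) = -2K_1e^(4t) + 3K_2e^(-3t), z(t) = K_1e^(4t) - 2K_2e^(-3t)

Coefficient matrix A = [[25, 42], [-14, -24]].
Characteristic polynomial det(A - λI) = λ^2 - λ - 12 = 0.
Eigenvalues λ = 4, -3.
For λ=4: (A-λI) row 1 is [21, 42], so an eigenvector is (-2, 1).
For λ=-3: (A-λI) row 1 is [28, 42], so an eigenvector is (3, -2).
General solution: K_1e^(4t)(-2,1) + K_2e^(-3t)(3,-2).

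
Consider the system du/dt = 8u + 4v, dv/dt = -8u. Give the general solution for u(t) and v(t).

Coefficient matrix A = [[8, 4], [-8, 0]].
Characteristic polynomial det(A - λI) = λ^2 - 8λ + 32 = 0.
Eigenvalues λ = 4 ± 4i (complex conjugate pair).
For λ=4+4i: an eigenvector is (1,-1) - i(0,-1) = (1, -1 + i).
A real fundamental pair from Re and Im of e^((4+4i)t)v: X_1 = e^(4t)(cos(4t)·(1,-1) + sin(4t)·(0,-1)), X_2 = e^(4t)(sin(4t)·(1,-1) - cos(4t)·(0,-1)).
General solution: C_1X_1 + C_2X_2.

u(t) = C_1e^(4t)cos(4t) + C_2e^(4t)sin(4t), v(t) = -C_1e^(4t)sin(4t) - C_1e^(4t)cos(4t) - C_2e^(4t)sin(4t) + C_2e^(4t)cos(4t)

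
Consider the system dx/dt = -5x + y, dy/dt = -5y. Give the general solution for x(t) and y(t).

x(t) = c_1e^(-5t) + c_2te^(-5t) + 3c_2e^(-5t), y(t) = c_2e^(-5t)

Coefficient matrix A = [[-5, 1], [0, -5]].
Characteristic polynomial det(A - λI) = λ^2 + 10λ + 25 = 0.
Single eigenvalue λ = -5 with algebraic multiplicity 2.
Eigenvector v = (1,0); generalized eigenvector w with (A-λI)w=v is (3,1).
General solution: e^(-5t)[c_1·v + c_2·(t·v + w)].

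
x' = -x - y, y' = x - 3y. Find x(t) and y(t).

x(t) = -C_1e^(-2t) - C_2te^(-2t) - 2C_2e^(-2t), y(t) = -C_1e^(-2t) - C_2te^(-2t) - C_2e^(-2t)

Coefficient matrix A = [[-1, -1], [1, -3]].
Characteristic polynomial det(A - λI) = λ^2 + 4λ + 4 = 0.
Single eigenvalue λ = -2 with algebraic multiplicity 2.
Eigenvector v = (-1,-1); generalized eigenvector w with (A-λI)w=v is (-2,-1).
General solution: e^(-2t)[C_1·v + C_2·(t·v + w)].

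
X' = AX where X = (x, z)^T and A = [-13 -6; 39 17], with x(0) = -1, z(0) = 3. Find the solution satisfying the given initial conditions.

Coefficient matrix A = [[-13, -6], [39, 17]].
Characteristic polynomial det(A - λI) = λ^2 - 4λ + 13 = 0.
Eigenvalues λ = 2 ± 3i (complex conjugate pair).
For λ=2+3i: an eigenvector is (1,-2) - i(-1,3) = (1 + i, -2 - 3i).
A real fundamental pair from Re and Im of e^((2+3i)t)v: X_1 = e^(2t)(cos(3t)·(1,-2) + sin(3t)·(-1,3)), X_2 = e^(2t)(sin(3t)·(1,-2) - cos(3t)·(-1,3)).
General solution: c_1X_1 + c_2X_2.
Applying x(0)=-1, z(0)=3 gives c_1=0, c_2=-1.

x(t) = -e^(2t)sin(3t) - e^(2t)cos(3t), z(t) = 2e^(2t)sin(3t) + 3e^(2t)cos(3t)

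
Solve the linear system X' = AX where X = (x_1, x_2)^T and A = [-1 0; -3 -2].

x_1(t) = -c_2e^(-t), x_2(t) = c_1e^(-2t) + 3c_2e^(-t)

Coefficient matrix A = [[-1, 0], [-3, -2]].
Characteristic polynomial det(A - λI) = λ^2 + 3λ + 2 = 0.
Eigenvalues λ = -2, -1.
For λ=-2: (A-λI) row 1 is [1, 0], so an eigenvector is (0, 1).
For λ=-1: (A-λI) row 2 is [-3, -1], so an eigenvector is (-1, 3).
General solution: c_1e^(-2t)(0,1) + c_2e^(-t)(-1,3).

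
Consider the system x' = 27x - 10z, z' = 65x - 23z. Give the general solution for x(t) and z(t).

x(t) = K_1e^(2t)sin(5t) + K_1e^(2t)cos(5t) + K_2e^(2t)sin(5t) - K_2e^(2t)cos(5t), z(t) = 3K_1e^(2t)sin(5t) + 2K_1e^(2t)cos(5t) + 2K_2e^(2t)sin(5t) - 3K_2e^(2t)cos(5t)

Coefficient matrix A = [[27, -10], [65, -23]].
Characteristic polynomial det(A - λI) = λ^2 - 4λ + 29 = 0.
Eigenvalues λ = 2 ± 5i (complex conjugate pair).
For λ=2+5i: an eigenvector is (1,2) - i(1,3) = (1 - i, 2 - 3i).
A real fundamental pair from Re and Im of e^((2+5i)t)v: X_1 = e^(2t)(cos(5t)·(1,2) + sin(5t)·(1,3)), X_2 = e^(2t)(sin(5t)·(1,2) - cos(5t)·(1,3)).
General solution: K_1X_1 + K_2X_2.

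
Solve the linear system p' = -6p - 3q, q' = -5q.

Coefficient matrix A = [[-6, -3], [0, -5]].
Characteristic polynomial det(A - λI) = λ^2 + 11λ + 30 = 0.
Eigenvalues λ = -5, -6.
For λ=-5: (A-λI) row 1 is [-1, -3], so an eigenvector is (-3, 1).
For λ=-6: (A-λI) row 1 is [0, -3], so an eigenvector is (-1, 0).
General solution: C_1e^(-5t)(-3,1) + C_2e^(-6t)(-1,0).

p(t) = -3C_1e^(-5t) - C_2e^(-6t), q(t) = C_1e^(-5t)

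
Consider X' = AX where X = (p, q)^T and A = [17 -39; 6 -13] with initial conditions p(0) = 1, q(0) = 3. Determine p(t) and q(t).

p(t) = -34e^(2t)sin(3t) + e^(2t)cos(3t), q(t) = -13e^(2t)sin(3t) + 3e^(2t)cos(3t)

Coefficient matrix A = [[17, -39], [6, -13]].
Characteristic polynomial det(A - λI) = λ^2 - 4λ + 13 = 0.
Eigenvalues λ = 2 ± 3i (complex conjugate pair).
For λ=2+3i: an eigenvector is (2,1) - i(-3,-1) = (2 + 3i, 1 + i).
A real fundamental pair from Re and Im of e^((2+3i)t)v: X_1 = e^(2t)(cos(3t)·(2,1) + sin(3t)·(-3,-1)), X_2 = e^(2t)(sin(3t)·(2,1) - cos(3t)·(-3,-1)).
General solution: c_1X_1 + c_2X_2.
Applying p(0)=1, q(0)=3 gives c_1=8, c_2=-5.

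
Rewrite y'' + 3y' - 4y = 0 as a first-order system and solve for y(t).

Let x_1 = y, x_2 = y'. Then x_1' = x_2 and x_2' = 4x_1 - 3x_2.
A = [[0,1],[4,-3]]; det(A-λI) = λ^2 + 3λ - 4.
Eigenvalues λ = 1, -4 with eigenvectors (1,1), (1,-4).

y(t) = c_1e^(t) + c_2e^(-4t)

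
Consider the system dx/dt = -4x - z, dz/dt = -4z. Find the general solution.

x(t) = -c_1e^(-4t) - c_2te^(-4t) - 3c_2e^(-4t), z(t) = c_2e^(-4t)

Coefficient matrix A = [[-4, -1], [0, -4]].
Characteristic polynomial det(A - λI) = λ^2 + 8λ + 16 = 0.
Single eigenvalue λ = -4 with algebraic multiplicity 2.
Eigenvector v = (-1,0); generalized eigenvector w with (A-λI)w=v is (-3,1).
General solution: e^(-4t)[c_1·v + c_2·(t·v + w)].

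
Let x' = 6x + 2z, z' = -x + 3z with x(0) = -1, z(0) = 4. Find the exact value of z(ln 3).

A = [[6,2],[-1,3]]; eigenvalues λ = 4, 5.
Eigenvectors: (1,-1) for λ=4, (2,-1) for λ=5.
From the initial condition, c_1 = -7, c_2 = 3.
z(ln 3) = (-7)(3^4)(-1) + (3)(3^5)(-1) = -162.

-162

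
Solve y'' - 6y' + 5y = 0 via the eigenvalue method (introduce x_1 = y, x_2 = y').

Let x_1 = y, x_2 = y'. Then x_1' = x_2 and x_2' = -5x_1 + 6x_2.
A = [[0,1],[-5,6]]; det(A-λI) = λ^2 - 6λ + 5.
Eigenvalues λ = 1, 5 with eigenvectors (1,1), (1,5).

y(t) = K_1e^(t) + K_2e^(5t)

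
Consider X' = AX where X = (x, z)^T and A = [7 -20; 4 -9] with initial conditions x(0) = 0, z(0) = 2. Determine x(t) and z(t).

x(t) = -10e^(-t)sin(4t), z(t) = -4e^(-t)sin(4t) + 2e^(-t)cos(4t)

Coefficient matrix A = [[7, -20], [4, -9]].
Characteristic polynomial det(A - λI) = λ^2 + 2λ + 17 = 0.
Eigenvalues λ = -1 ± 4i (complex conjugate pair).
For λ=-1+4i: an eigenvector is (1,0) - i(2,1) = (1 - 2i, 0 - i).
A real fundamental pair from Re and Im of e^((-1+4i)t)v: X_1 = e^(-t)(cos(4t)·(1,0) + sin(4t)·(2,1)), X_2 = e^(-t)(sin(4t)·(1,0) - cos(4t)·(2,1)).
General solution: C_1X_1 + C_2X_2.
Applying x(0)=0, z(0)=2 gives C_1=-4, C_2=-2.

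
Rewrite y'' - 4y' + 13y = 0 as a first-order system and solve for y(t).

Let x_1 = y, x_2 = y'. Then x_1' = x_2 and x_2' = -13x_1 + 4x_2.
A = [[0,1],[-13,4]]; det(A-λI) = λ^2 - 4λ + 13.
Eigenvalues λ = 2 ± 3i.

y(t) = C_1e^(2t)cos(3t) + C_2e^(2t)sin(3t)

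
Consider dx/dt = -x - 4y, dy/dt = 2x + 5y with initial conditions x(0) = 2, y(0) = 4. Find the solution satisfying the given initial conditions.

Coefficient matrix A = [[-1, -4], [2, 5]].
Characteristic polynomial det(A - λI) = λ^2 - 4λ + 3 = 0.
Eigenvalues λ = 1, 3.
For λ=1: (A-λI) row 1 is [-2, -4], so an eigenvector is (2, -1).
For λ=3: (A-λI) row 1 is [-4, -4], so an eigenvector is (1, -1).
General solution: C_1e^(t)(2,-1) + C_2e^(3t)(1,-1).
Applying x(0)=2, y(0)=4 gives C_1=6, C_2=-10.

x(t) = -10e^(3t) + 12e^(t), y(t) = 10e^(3t) - 6e^(t)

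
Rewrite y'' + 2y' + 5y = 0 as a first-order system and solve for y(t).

y(t) = c_1e^(-t)cos(2t) + c_2e^(-t)sin(2t)

Let x_1 = y, x_2 = y'. Then x_1' = x_2 and x_2' = -5x_1 - 2x_2.
A = [[0,1],[-5,-2]]; det(A-λI) = λ^2 + 2λ + 5.
Eigenvalues λ = -1 ± 2i.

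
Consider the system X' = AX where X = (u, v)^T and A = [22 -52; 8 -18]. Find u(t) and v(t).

Coefficient matrix A = [[22, -52], [8, -18]].
Characteristic polynomial det(A - λI) = λ^2 - 4λ + 20 = 0.
Eigenvalues λ = 2 ± 4i (complex conjugate pair).
For λ=2+4i: an eigenvector is (3,1) - i(2,1) = (3 - 2i, 1 - i).
A real fundamental pair from Re and Im of e^((2+4i)t)v: X_1 = e^(2t)(cos(4t)·(3,1) + sin(4t)·(2,1)), X_2 = e^(2t)(sin(4t)·(3,1) - cos(4t)·(2,1)).
General solution: c_1X_1 + c_2X_2.

u(t) = 2c_1e^(2t)sin(4t) + 3c_1e^(2t)cos(4t) + 3c_2e^(2t)sin(4t) - 2c_2e^(2t)cos(4t), v(t) = c_1e^(2t)sin(4t) + c_1e^(2t)cos(4t) + c_2e^(2t)sin(4t) - c_2e^(2t)cos(4t)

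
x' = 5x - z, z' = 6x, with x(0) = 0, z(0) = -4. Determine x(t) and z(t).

Coefficient matrix A = [[5, -1], [6, 0]].
Characteristic polynomial det(A - λI) = λ^2 - 5λ + 6 = 0.
Eigenvalues λ = 2, 3.
For λ=2: (A-λI) row 1 is [3, -1], so an eigenvector is (1, 3).
For λ=3: (A-λI) row 1 is [2, -1], so an eigenvector is (-1, -2).
General solution: c_1e^(2t)(1,3) + c_2e^(3t)(-1,-2).
Applying x(0)=0, z(0)=-4 gives c_1=-4, c_2=-4.

x(t) = 4e^(3t) - 4e^(2t), z(t) = 8e^(3t) - 12e^(2t)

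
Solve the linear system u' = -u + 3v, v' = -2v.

Coefficient matrix A = [[-1, 3], [0, -2]].
Characteristic polynomial det(A - λI) = λ^2 + 3λ + 2 = 0.
Eigenvalues λ = -2, -1.
For λ=-2: (A-λI) row 1 is [1, 3], so an eigenvector is (-3, 1).
For λ=-1: (A-λI) row 1 is [0, 3], so an eigenvector is (-1, 0).
General solution: c_1e^(-2t)(-3,1) + c_2e^(-t)(-1,0).

u(t) = -3c_1e^(-2t) - c_2e^(-t), v(t) = c_1e^(-2t)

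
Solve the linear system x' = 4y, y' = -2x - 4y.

x(t) = -K_1e^(-2t)sin(2t) - K_1e^(-2t)cos(2t) - K_2e^(-2t)sin(2t) + K_2e^(-2t)cos(2t), y(t) = K_1e^(-2t)sin(2t) - K_2e^(-2t)cos(2t)

Coefficient matrix A = [[0, 4], [-2, -4]].
Characteristic polynomial det(A - λI) = λ^2 + 4λ + 8 = 0.
Eigenvalues λ = -2 ± 2i (complex conjugate pair).
For λ=-2+2i: an eigenvector is (-1,0) - i(-1,1) = (-1 + i, 0 - i).
A real fundamental pair from Re and Im of e^((-2+2i)t)v: X_1 = e^(-2t)(cos(2t)·(-1,0) + sin(2t)·(-1,1)), X_2 = e^(-2t)(sin(2t)·(-1,0) - cos(2t)·(-1,1)).
General solution: K_1X_1 + K_2X_2.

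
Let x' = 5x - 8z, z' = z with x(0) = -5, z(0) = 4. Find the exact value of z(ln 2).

8

A = [[5,-8],[0,1]]; eigenvalues λ = 1, 5.
Eigenvectors: (2,1) for λ=1, (1,0) for λ=5.
From the initial condition, c_1 = 4, c_2 = -13.
z(ln 2) = (4)(2^1)(1) + (-13)(2^5)(0) = 8.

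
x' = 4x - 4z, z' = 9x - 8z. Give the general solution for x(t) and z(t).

Coefficient matrix A = [[4, -4], [9, -8]].
Characteristic polynomial det(A - λI) = λ^2 + 4λ + 4 = 0.
Single eigenvalue λ = -2 with algebraic multiplicity 2.
Eigenvector v = (-2,-3); generalized eigenvector w with (A-λI)w=v is (-1,-1).
General solution: e^(-2t)[K_1·v + K_2·(t·v + w)].

x(t) = -2K_1e^(-2t) - 2K_2te^(-2t) - K_2e^(-2t), z(t) = -3K_1e^(-2t) - 3K_2te^(-2t) - K_2e^(-2t)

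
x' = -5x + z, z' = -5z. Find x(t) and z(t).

x(t) = -c_1e^(-5t) - c_2te^(-5t) - 2c_2e^(-5t), z(t) = -c_2e^(-5t)

Coefficient matrix A = [[-5, 1], [0, -5]].
Characteristic polynomial det(A - λI) = λ^2 + 10λ + 25 = 0.
Single eigenvalue λ = -5 with algebraic multiplicity 2.
Eigenvector v = (-1,0); generalized eigenvector w with (A-λI)w=v is (-2,-1).
General solution: e^(-5t)[c_1·v + c_2·(t·v + w)].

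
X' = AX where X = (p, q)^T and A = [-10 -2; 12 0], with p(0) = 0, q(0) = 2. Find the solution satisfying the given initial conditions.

Coefficient matrix A = [[-10, -2], [12, 0]].
Characteristic polynomial det(A - λI) = λ^2 + 10λ + 24 = 0.
Eigenvalues λ = -6, -4.
For λ=-6: (A-λI) row 1 is [-4, -2], so an eigenvector is (1, -2).
For λ=-4: (A-λI) row 1 is [-6, -2], so an eigenvector is (-1, 3).
General solution: c_1e^(-6t)(1,-2) + c_2e^(-4t)(-1,3).
Applying p(0)=0, q(0)=2 gives c_1=2, c_2=2.

p(t) = -2e^(-4t) + 2e^(-6t), q(t) = 6e^(-4t) - 4e^(-6t)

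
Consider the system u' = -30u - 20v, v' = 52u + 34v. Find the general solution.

Coefficient matrix A = [[-30, -20], [52, 34]].
Characteristic polynomial det(A - λI) = λ^2 - 4λ + 20 = 0.
Eigenvalues λ = 2 ± 4i (complex conjugate pair).
For λ=2+4i: an eigenvector is (2,-3) - i(-1,2) = (2 + i, -3 - 2i).
A real fundamental pair from Re and Im of e^((2+4i)t)v: X_1 = e^(2t)(cos(4t)·(2,-3) + sin(4t)·(-1,2)), X_2 = e^(2t)(sin(4t)·(2,-3) - cos(4t)·(-1,2)).
General solution: K_1X_1 + K_2X_2.

u(t) = -K_1e^(2t)sin(4t) + 2K_1e^(2t)cos(4t) + 2K_2e^(2t)sin(4t) + K_2e^(2t)cos(4t), v(t) = 2K_1e^(2t)sin(4t) - 3K_1e^(2t)cos(4t) - 3K_2e^(2t)sin(4t) - 2K_2e^(2t)cos(4t)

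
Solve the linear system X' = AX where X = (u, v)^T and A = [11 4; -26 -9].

Coefficient matrix A = [[11, 4], [-26, -9]].
Characteristic polynomial det(A - λI) = λ^2 - 2λ + 5 = 0.
Eigenvalues λ = 1 ± 2i (complex conjugate pair).
For λ=1+2i: an eigenvector is (-1,3) - i(1,-2) = (-1 - i, 3 + 2i).
A real fundamental pair from Re and Im of e^((1+2i)t)v: X_1 = e^(t)(cos(2t)·(-1,3) + sin(2t)·(1,-2)), X_2 = e^(t)(sin(2t)·(-1,3) - cos(2t)·(1,-2)).
General solution: C_1X_1 + C_2X_2.

u(t) = C_1e^(t)sin(2t) - C_1e^(t)cos(2t) - C_2e^(t)sin(2t) - C_2e^(t)cos(2t), v(t) = -2C_1e^(t)sin(2t) + 3C_1e^(t)cos(2t) + 3C_2e^(t)sin(2t) + 2C_2e^(t)cos(2t)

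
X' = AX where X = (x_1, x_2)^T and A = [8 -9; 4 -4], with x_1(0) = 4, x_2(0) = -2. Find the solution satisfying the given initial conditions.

x_1(t) = 42te^(2t) + 4e^(2t), x_2(t) = 28te^(2t) - 2e^(2t)

Coefficient matrix A = [[8, -9], [4, -4]].
Characteristic polynomial det(A - λI) = λ^2 - 4λ + 4 = 0.
Single eigenvalue λ = 2 with algebraic multiplicity 2.
Eigenvector v = (3,2); generalized eigenvector w with (A-λI)w=v is (2,1).
General solution: e^(2t)[c_1·v + c_2·(t·v + w)].
Applying x_1(0)=4, x_2(0)=-2 gives c_1=-8, c_2=14.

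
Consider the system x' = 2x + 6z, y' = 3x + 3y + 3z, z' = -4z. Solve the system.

Coefficient matrix A = [[2, 0, 6], [3, 3, 3], [0, 0, -4]].
det(A - λI) = 0 gives eigenvalues λ = 2, 3, -4.
For λ=2: eigenvector (1,-3,0).
For λ=3: eigenvector (0,1,0).
For λ=-4: eigenvector (-1,0,1).
General solution: c_1e^(2t)(1,-3,0) + c_2e^(3t)(0,1,0) + c_3e^(-4t)(-1,0,1).

x(t) = c_1e^(2t) - c_3e^(-4t), y(t) = -3c_1e^(2t) + c_2e^(3t), z(t) = c_3e^(-4t)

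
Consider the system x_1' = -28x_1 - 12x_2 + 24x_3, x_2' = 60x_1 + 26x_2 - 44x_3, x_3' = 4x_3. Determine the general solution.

Coefficient matrix A = [[-28, -12, 24], [60, 26, -44], [0, 0, 4]].
det(A - λI) = 0 gives eigenvalues λ = -4, 2, 4.
For λ=-4: eigenvector (1,-2,0).
For λ=2: eigenvector (-2,5,0).
For λ=4: eigenvector (0,2,1).
General solution: K_1e^(-4t)(1,-2,0) + K_2e^(2t)(-2,5,0) + K_3e^(4t)(0,2,1).

x_1(t) = K_1e^(-4t) - 2K_2e^(2t), x_2(t) = -2K_1e^(-4t) + 5K_2e^(2t) + 2K_3e^(4t), x_3(t) = K_3e^(4t)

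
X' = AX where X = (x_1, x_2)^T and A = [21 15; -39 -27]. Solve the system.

x_1(t) = c_1e^(-3t)sin(3t) + 2c_1e^(-3t)cos(3t) + 2c_2e^(-3t)sin(3t) - c_2e^(-3t)cos(3t), x_2(t) = -2c_1e^(-3t)sin(3t) - 3c_1e^(-3t)cos(3t) - 3c_2e^(-3t)sin(3t) + 2c_2e^(-3t)cos(3t)

Coefficient matrix A = [[21, 15], [-39, -27]].
Characteristic polynomial det(A - λI) = λ^2 + 6λ + 18 = 0.
Eigenvalues λ = -3 ± 3i (complex conjugate pair).
For λ=-3+3i: an eigenvector is (2,-3) - i(1,-2) = (2 - i, -3 + 2i).
A real fundamental pair from Re and Im of e^((-3+3i)t)v: X_1 = e^(-3t)(cos(3t)·(2,-3) + sin(3t)·(1,-2)), X_2 = e^(-3t)(sin(3t)·(2,-3) - cos(3t)·(1,-2)).
General solution: c_1X_1 + c_2X_2.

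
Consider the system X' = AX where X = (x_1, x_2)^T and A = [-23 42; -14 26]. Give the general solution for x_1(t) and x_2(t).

x_1(t) = 3c_1e^(5t) + 2c_2e^(-2t), x_2(t) = 2c_1e^(5t) + c_2e^(-2t)

Coefficient matrix A = [[-23, 42], [-14, 26]].
Characteristic polynomial det(A - λI) = λ^2 - 3λ - 10 = 0.
Eigenvalues λ = 5, -2.
For λ=5: (A-λI) row 1 is [-28, 42], so an eigenvector is (3, 2).
For λ=-2: (A-λI) row 1 is [-21, 42], so an eigenvector is (2, 1).
General solution: c_1e^(5t)(3,2) + c_2e^(-2t)(2,1).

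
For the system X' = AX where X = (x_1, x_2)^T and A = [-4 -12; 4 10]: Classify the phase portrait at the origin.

unstable node

A = [[-4,-12],[4,10]]; det(A-λI) = λ^2 - 6λ + 8.
λ = 2, 4: both positive.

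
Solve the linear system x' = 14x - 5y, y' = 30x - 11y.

x(t) = K_1e^(-t) - K_2e^(4t), y(t) = 3K_1e^(-t) - 2K_2e^(4t)

Coefficient matrix A = [[14, -5], [30, -11]].
Characteristic polynomial det(A - λI) = λ^2 - 3λ - 4 = 0.
Eigenvalues λ = -1, 4.
For λ=-1: (A-λI) row 1 is [15, -5], so an eigenvector is (1, 3).
For λ=4: (A-λI) row 1 is [10, -5], so an eigenvector is (-1, -2).
General solution: K_1e^(-t)(1,3) + K_2e^(4t)(-1,-2).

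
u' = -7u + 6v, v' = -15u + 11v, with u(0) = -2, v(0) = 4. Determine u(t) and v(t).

u(t) = 14e^(2t)sin(3t) - 2e^(2t)cos(3t), v(t) = 22e^(2t)sin(3t) + 4e^(2t)cos(3t)

Coefficient matrix A = [[-7, 6], [-15, 11]].
Characteristic polynomial det(A - λI) = λ^2 - 4λ + 13 = 0.
Eigenvalues λ = 2 ± 3i (complex conjugate pair).
For λ=2+3i: an eigenvector is (-1,-1) - i(1,2) = (-1 - i, -1 - 2i).
A real fundamental pair from Re and Im of e^((2+3i)t)v: X_1 = e^(2t)(cos(3t)·(-1,-1) + sin(3t)·(1,2)), X_2 = e^(2t)(sin(3t)·(-1,-1) - cos(3t)·(1,2)).
General solution: c_1X_1 + c_2X_2.
Applying u(0)=-2, v(0)=4 gives c_1=8, c_2=-6.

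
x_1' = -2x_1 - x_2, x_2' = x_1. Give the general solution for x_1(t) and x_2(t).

Coefficient matrix A = [[-2, -1], [1, 0]].
Characteristic polynomial det(A - λI) = λ^2 + 2λ + 1 = 0.
Single eigenvalue λ = -1 with algebraic multiplicity 2.
Eigenvector v = (1,-1); generalized eigenvector w with (A-λI)w=v is (-1,0).
General solution: e^(-t)[C_1·v + C_2·(t·v + w)].

x_1(t) = C_1e^(-t) + C_2te^(-t) - C_2e^(-t), x_2(t) = -C_1e^(-t) - C_2te^(-t)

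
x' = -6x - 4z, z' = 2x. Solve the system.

Coefficient matrix A = [[-6, -4], [2, 0]].
Characteristic polynomial det(A - λI) = λ^2 + 6λ + 8 = 0.
Eigenvalues λ = -4, -2.
For λ=-4: (A-λI) row 1 is [-2, -4], so an eigenvector is (-2, 1).
For λ=-2: (A-λI) row 1 is [-4, -4], so an eigenvector is (1, -1).
General solution: c_1e^(-4t)(-2,1) + c_2e^(-2t)(1,-1).

x(t) = -2c_1e^(-4t) + c_2e^(-2t), z(t) = c_1e^(-4t) - c_2e^(-2t)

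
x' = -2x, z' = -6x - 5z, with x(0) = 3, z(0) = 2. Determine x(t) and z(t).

x(t) = 3e^(-2t), z(t) = -6e^(-2t) + 8e^(-5t)

Coefficient matrix A = [[-2, 0], [-6, -5]].
Characteristic polynomial det(A - λI) = λ^2 + 7λ + 10 = 0.
Eigenvalues λ = -5, -2.
For λ=-5: (A-λI) row 1 is [3, 0], so an eigenvector is (0, -1).
For λ=-2: (A-λI) row 2 is [-6, -3], so an eigenvector is (1, -2).
General solution: K_1e^(-5t)(0,-1) + K_2e^(-2t)(1,-2).
Applying x(0)=3, z(0)=2 gives K_1=-8, K_2=3.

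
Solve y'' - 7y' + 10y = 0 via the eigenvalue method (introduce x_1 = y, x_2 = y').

Let x_1 = y, x_2 = y'. Then x_1' = x_2 and x_2' = -10x_1 + 7x_2.
A = [[0,1],[-10,7]]; det(A-λI) = λ^2 - 7λ + 10.
Eigenvalues λ = 5, 2 with eigenvectors (1,5), (1,2).

y(t) = c_1e^(5t) + c_2e^(2t)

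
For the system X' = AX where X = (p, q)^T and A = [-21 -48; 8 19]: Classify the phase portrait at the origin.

saddle

A = [[-21,-48],[8,19]]; det(A-λI) = λ^2 + 2λ - 15.
λ = -5, 3: opposite signs.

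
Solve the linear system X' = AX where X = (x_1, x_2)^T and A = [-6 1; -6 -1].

x_1(t) = -c_1e^(-4t) - c_2e^(-3t), x_2(t) = -2c_1e^(-4t) - 3c_2e^(-3t)

Coefficient matrix A = [[-6, 1], [-6, -1]].
Characteristic polynomial det(A - λI) = λ^2 + 7λ + 12 = 0.
Eigenvalues λ = -4, -3.
For λ=-4: (A-λI) row 1 is [-2, 1], so an eigenvector is (-1, -2).
For λ=-3: (A-λI) row 1 is [-3, 1], so an eigenvector is (-1, -3).
General solution: c_1e^(-4t)(-1,-2) + c_2e^(-3t)(-1,-3).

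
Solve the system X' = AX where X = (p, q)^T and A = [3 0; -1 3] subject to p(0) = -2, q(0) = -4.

Coefficient matrix A = [[3, 0], [-1, 3]].
Characteristic polynomial det(A - λI) = λ^2 - 6λ + 9 = 0.
Single eigenvalue λ = 3 with algebraic multiplicity 2.
Eigenvector v = (0,-1); generalized eigenvector w with (A-λI)w=v is (1,-2).
General solution: e^(3t)[K_1·v + K_2·(t·v + w)].
Applying p(0)=-2, q(0)=-4 gives K_1=8, K_2=-2.

p(t) = -2e^(3t), q(t) = 2te^(3t) - 4e^(3t)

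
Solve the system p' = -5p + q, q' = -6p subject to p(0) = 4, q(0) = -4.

Coefficient matrix A = [[-5, 1], [-6, 0]].
Characteristic polynomial det(A - λI) = λ^2 + 5λ + 6 = 0.
Eigenvalues λ = -3, -2.
For λ=-3: (A-λI) row 1 is [-2, 1], so an eigenvector is (-1, -2).
For λ=-2: (A-λI) row 1 is [-3, 1], so an eigenvector is (1, 3).
General solution: C_1e^(-3t)(-1,-2) + C_2e^(-2t)(1,3).
Applying p(0)=4, q(0)=-4 gives C_1=-16, C_2=-12.

p(t) = -12e^(-2t) + 16e^(-3t), q(t) = -36e^(-2t) + 32e^(-3t)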